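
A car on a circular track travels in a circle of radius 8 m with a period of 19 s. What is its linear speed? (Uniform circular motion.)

v = 2πr/T = 2π×8/19 = 2.65 m/s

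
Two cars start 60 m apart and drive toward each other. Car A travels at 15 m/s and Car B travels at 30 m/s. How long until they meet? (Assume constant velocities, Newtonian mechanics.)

Combined speed: v_combined = 15 + 30 = 45 m/s
Time to meet: t = d/v_combined = 60/45 = 1.33 s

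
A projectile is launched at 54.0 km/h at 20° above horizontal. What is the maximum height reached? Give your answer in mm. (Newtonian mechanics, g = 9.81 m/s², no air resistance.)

v₀ = 54.0 km/h × 0.2777777777777778 = 15.0 m/s
H = v₀² × sin²(θ) / (2g) = 15.0² × sin(20°)² / (2 × 9.81) = 225.0 × 0.116978 / 19.62 = 1.34149 m
H = 1.34149 m / 0.001 = 1341 mm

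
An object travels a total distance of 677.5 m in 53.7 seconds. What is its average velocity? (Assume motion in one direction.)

v_avg = Δd / Δt = 677.5 / 53.7 = 12.62 m/s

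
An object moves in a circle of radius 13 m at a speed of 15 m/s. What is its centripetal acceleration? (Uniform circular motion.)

a_c = v²/r = 15²/13 = 225/13 = 17.31 m/s²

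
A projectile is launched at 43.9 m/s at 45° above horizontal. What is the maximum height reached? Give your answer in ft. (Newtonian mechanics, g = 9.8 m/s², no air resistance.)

H = v₀² × sin²(θ) / (2g) = 43.9² × sin(45°)² / (2 × 9.8) = 1927.21 × 0.5 / 19.6 = 49.1635 m
H = 49.1635 m / 0.3048 = 161.3 ft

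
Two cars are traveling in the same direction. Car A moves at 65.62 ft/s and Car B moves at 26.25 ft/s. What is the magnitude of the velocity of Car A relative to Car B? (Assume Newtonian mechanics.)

v_rel = |v_A - v_B| = |65.62 - 26.25| = 39.37 ft/s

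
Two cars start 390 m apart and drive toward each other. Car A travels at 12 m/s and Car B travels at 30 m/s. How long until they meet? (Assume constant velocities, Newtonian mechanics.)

Combined speed: v_combined = 12 + 30 = 42 m/s
Time to meet: t = d/v_combined = 390/42 = 9.29 s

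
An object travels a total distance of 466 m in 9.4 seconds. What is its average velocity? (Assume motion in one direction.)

v_avg = Δd / Δt = 466 / 9.4 = 49.57 m/s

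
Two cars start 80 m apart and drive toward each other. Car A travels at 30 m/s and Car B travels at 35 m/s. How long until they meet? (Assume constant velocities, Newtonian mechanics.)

Combined speed: v_combined = 30 + 35 = 65 m/s
Time to meet: t = d/v_combined = 80/65 = 1.23 s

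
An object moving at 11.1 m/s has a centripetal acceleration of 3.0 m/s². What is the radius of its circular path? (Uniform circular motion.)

r = v²/a_c = 11.1²/3.0 = 41.07 m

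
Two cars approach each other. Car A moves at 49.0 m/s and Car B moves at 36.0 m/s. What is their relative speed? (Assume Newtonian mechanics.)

v_rel = v_A + v_B = 49.0 + 36.0 = 85.0 m/s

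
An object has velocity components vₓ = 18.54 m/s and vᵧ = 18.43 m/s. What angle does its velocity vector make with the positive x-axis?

θ = arctan(vᵧ/vₓ) = arctan(18.43/18.54) = 44.83°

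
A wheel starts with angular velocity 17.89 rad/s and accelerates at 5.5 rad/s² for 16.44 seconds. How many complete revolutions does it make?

θ = ω₀t + ½αt² = 17.89×16.44 + ½×5.5×16.44² = 1037.364 rad
Total revolutions = θ/(2π) = 1037.364/(2π) = 165.1
Complete revolutions = ⌊165.1⌋ = 165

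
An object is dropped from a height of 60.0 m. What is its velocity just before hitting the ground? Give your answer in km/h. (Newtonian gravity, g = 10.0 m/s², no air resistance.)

v = √(2gh) = √(2 × 10.0 × 60.0) = 34.641 m/s
v = 34.641 m/s / 0.2777777777777778 = 124.7 km/h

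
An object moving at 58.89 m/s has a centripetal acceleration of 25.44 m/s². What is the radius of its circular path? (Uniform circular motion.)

r = v²/a_c = 58.89²/25.44 = 136.32 m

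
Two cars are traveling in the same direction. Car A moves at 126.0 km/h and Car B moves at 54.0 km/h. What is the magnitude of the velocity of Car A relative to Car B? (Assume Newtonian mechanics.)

v_rel = |v_A - v_B| = |126.0 - 54.0| = 72.0 km/h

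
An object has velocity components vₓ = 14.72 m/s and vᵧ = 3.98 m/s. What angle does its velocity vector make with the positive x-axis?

θ = arctan(vᵧ/vₓ) = arctan(3.98/14.72) = 15.13°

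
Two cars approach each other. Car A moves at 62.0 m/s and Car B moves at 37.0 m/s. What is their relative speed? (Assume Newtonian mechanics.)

v_rel = v_A + v_B = 62.0 + 37.0 = 99.0 m/s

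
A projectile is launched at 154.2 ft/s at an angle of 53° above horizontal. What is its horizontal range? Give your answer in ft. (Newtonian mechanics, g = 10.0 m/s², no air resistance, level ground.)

v₀ = 154.2 ft/s × 0.3048 = 47.0002 m/s
R = v₀² × sin(2θ) / g = 47.0002² × sin(2 × 53°) / 10.0 = 2209.02 × 0.961262 / 10.0 = 212.345 m
R = 212.345 m / 0.3048 = 696.7 ft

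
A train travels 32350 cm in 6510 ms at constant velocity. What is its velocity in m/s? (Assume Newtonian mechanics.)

d = 32350 cm × 0.01 = 323.5 m
t = 6510 ms × 0.001 = 6.51 s
v = d / t = 323.5 / 6.51 = 49.69 m/s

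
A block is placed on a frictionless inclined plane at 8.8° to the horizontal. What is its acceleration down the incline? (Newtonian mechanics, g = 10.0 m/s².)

a = g sin(θ) = 10.0 × sin(8.8°) = 10.0 × 0.153 = 1.53 m/s²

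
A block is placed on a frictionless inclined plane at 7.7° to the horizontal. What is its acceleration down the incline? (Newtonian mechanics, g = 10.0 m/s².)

a = g sin(θ) = 10.0 × sin(7.7°) = 10.0 × 0.134 = 1.34 m/s²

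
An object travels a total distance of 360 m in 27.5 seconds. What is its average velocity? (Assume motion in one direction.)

v_avg = Δd / Δt = 360 / 27.5 = 13.09 m/s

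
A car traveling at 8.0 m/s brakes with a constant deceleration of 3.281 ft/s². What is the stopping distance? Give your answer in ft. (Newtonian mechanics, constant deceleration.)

a = 3.281 ft/s² × 0.3048 = 1.00005 m/s²
d = v₀² / (2a) = 8.0² / (2 × 1.00005) = 64.0 / 2.0001 = 31.9984 m
d = 31.9984 m / 0.3048 = 105.0 ft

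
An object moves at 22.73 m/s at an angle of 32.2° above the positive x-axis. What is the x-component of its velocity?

vₓ = v cos(θ) = 22.73 × cos(32.2°) = 19.23 m/s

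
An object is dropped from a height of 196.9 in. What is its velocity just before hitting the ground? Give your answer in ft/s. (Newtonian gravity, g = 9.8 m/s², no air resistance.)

h = 196.9 in × 0.0254 = 5.00126 m
v = √(2gh) = √(2 × 9.8 × 5.00126) = 9.90074 m/s
v = 9.90074 m/s / 0.3048 = 32.48 ft/s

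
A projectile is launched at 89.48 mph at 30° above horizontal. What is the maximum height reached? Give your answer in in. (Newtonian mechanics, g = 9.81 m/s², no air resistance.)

v₀ = 89.48 mph × 0.44704 = 40.0011 m/s
H = v₀² × sin²(θ) / (2g) = 40.0011² × sin(30°)² / (2 × 9.81) = 1600.09 × 0.25 / 19.62 = 20.3885 m
H = 20.3885 m / 0.0254 = 802.7 in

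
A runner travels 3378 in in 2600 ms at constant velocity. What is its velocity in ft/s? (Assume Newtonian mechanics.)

d = 3378 in × 0.0254 = 85.8012 m
t = 2600 ms × 0.001 = 2.6 s
v = d / t = 85.8012 / 2.6 = 33.0005 m/s
v = 33.0005 m/s / 0.3048 = 108.3 ft/s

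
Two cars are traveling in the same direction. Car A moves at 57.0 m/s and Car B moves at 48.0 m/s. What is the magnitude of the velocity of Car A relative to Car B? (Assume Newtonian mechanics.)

v_rel = |v_A - v_B| = |57.0 - 48.0| = 9.0 m/s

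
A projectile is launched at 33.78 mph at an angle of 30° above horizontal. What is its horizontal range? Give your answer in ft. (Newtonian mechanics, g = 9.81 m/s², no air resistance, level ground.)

v₀ = 33.78 mph × 0.44704 = 15.101 m/s
R = v₀² × sin(2θ) / g = 15.101² × sin(2 × 30°) / 9.81 = 228.04 × 0.866025 / 9.81 = 20.1313 m
R = 20.1313 m / 0.3048 = 66.05 ft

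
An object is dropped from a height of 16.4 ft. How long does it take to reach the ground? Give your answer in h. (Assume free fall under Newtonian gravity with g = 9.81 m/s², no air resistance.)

h = 16.4 ft × 0.3048 = 4.99872 m
t = √(2h/g) = √(2 × 4.99872 / 9.81) = 1.00951 s
t = 1.00951 s / 3600.0 = 0.0002804 h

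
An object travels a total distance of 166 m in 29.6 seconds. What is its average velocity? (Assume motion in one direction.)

v_avg = Δd / Δt = 166 / 29.6 = 5.61 m/s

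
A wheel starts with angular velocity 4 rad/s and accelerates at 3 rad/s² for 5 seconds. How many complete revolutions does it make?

θ = ω₀t + ½αt² = 4×5 + ½×3×5² = 57.5 rad
Total revolutions = θ/(2π) = 57.5/(2π) = 9.15
Complete revolutions = ⌊9.15⌋ = 9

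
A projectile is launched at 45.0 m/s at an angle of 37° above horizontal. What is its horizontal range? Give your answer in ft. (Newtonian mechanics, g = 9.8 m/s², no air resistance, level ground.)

R = v₀² × sin(2θ) / g = 45.0² × sin(2 × 37°) / 9.8 = 2025.0 × 0.961262 / 9.8 = 198.628 m
R = 198.628 m / 0.3048 = 651.7 ft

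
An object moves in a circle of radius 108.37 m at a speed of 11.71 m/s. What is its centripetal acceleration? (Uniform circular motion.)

a_c = v²/r = 11.71²/108.37 = 137.1241/108.37 = 1.27 m/s²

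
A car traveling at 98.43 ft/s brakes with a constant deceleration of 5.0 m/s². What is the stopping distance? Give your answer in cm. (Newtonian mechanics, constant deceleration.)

v₀ = 98.43 ft/s × 0.3048 = 30.0015 m/s
d = v₀² / (2a) = 30.0015² / (2 × 5.0) = 900.09 / 10.0 = 90.009 m
d = 90.009 m / 0.01 = 9001 cm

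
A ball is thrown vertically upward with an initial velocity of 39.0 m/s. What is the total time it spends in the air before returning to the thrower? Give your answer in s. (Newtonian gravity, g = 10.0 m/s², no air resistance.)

t_total = 2 × v₀ / g = 2 × 39.0 / 10.0 = 7.8 s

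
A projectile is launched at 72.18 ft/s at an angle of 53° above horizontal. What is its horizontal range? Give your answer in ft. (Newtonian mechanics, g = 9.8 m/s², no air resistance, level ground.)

v₀ = 72.18 ft/s × 0.3048 = 22.0005 m/s
R = v₀² × sin(2θ) / g = 22.0005² × sin(2 × 53°) / 9.8 = 484.022 × 0.961262 / 9.8 = 47.4767 m
R = 47.4767 m / 0.3048 = 155.8 ft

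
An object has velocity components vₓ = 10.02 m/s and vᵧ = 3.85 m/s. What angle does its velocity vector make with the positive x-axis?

θ = arctan(vᵧ/vₓ) = arctan(3.85/10.02) = 21.02°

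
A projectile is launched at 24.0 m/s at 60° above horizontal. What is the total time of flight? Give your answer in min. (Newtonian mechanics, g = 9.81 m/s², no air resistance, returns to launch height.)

T = 2 × v₀ × sin(θ) / g = 2 × 24.0 × sin(60°) / 9.81 = 2 × 24.0 × 0.866025 / 9.81 = 4.23743 s
T = 4.23743 s / 60.0 = 0.07062 min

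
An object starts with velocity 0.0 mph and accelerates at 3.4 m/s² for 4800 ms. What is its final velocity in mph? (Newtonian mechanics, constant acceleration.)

v₀ = 0.0 mph × 0.44704 = 0.0 m/s
t = 4800 ms × 0.001 = 4.8 s
v = v₀ + a × t = 0.0 + 3.4 × 4.8 = 16.32 m/s
v = 16.32 m/s / 0.44704 = 36.51 mph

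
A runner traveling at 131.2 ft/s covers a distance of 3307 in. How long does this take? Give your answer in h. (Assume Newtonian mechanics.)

d = 3307 in × 0.0254 = 83.9978 m
v = 131.2 ft/s × 0.3048 = 39.9898 m/s
t = d / v = 83.9978 / 39.9898 = 2.10048 s
t = 2.10048 s / 3600.0 = 0.0005835 h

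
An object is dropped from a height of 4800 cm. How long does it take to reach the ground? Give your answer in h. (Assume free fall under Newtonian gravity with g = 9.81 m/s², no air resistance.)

h = 4800 cm × 0.01 = 48.0 m
t = √(2h/g) = √(2 × 48.0 / 9.81) = 3.12825 s
t = 3.12825 s / 3600.0 = 0.000869 h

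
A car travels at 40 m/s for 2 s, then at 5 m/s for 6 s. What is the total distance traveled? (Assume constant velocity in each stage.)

d₁ = v₁t₁ = 40 × 2 = 80 m
d₂ = v₂t₂ = 5 × 6 = 30 m
d_total = 80 + 30 = 110 m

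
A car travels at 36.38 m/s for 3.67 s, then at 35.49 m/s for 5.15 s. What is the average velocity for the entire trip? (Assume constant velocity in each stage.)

d₁ = v₁t₁ = 36.38 × 3.67 = 133.5146 m
d₂ = v₂t₂ = 35.49 × 5.15 = 182.7735 m
d_total = 316.2881 m, t_total = 8.82 s
v_avg = d_total/t_total = 316.2881/8.82 = 35.86 m/s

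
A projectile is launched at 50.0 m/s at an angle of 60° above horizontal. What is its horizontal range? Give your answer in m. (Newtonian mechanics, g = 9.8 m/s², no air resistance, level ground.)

R = v₀² × sin(2θ) / g = 50.0² × sin(2 × 60°) / 9.8 = 2500.0 × 0.866025 / 9.8 = 220.9 m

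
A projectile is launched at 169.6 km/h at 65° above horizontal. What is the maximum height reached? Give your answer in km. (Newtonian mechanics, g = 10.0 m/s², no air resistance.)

v₀ = 169.6 km/h × 0.2777777777777778 = 47.1111 m/s
H = v₀² × sin²(θ) / (2g) = 47.1111² × sin(65°)² / (2 × 10.0) = 2219.46 × 0.821394 / 20.0 = 91.1526 m
H = 91.1526 m / 1000.0 = 0.09115 km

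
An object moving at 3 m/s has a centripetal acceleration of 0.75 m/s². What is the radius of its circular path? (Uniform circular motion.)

r = v²/a_c = 3²/0.75 = 12.0 m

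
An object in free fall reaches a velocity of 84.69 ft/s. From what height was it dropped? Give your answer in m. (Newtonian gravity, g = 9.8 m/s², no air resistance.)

v = 84.69 ft/s × 0.3048 = 25.8135 m/s
h = v² / (2g) = 25.8135² / (2 × 9.8) = 34.0 m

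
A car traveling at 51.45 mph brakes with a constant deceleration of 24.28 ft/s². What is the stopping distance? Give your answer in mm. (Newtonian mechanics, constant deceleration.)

v₀ = 51.45 mph × 0.44704 = 23.0002 m/s
a = 24.28 ft/s² × 0.3048 = 7.40054 m/s²
d = v₀² / (2a) = 23.0002² / (2 × 7.40054) = 529.009 / 14.8011 = 35.7412 m
d = 35.7412 m / 0.001 = 35740 mm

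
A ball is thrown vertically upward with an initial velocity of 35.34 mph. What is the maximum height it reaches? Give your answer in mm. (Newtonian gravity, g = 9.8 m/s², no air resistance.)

v₀ = 35.34 mph × 0.44704 = 15.7984 m/s
h_max = v₀² / (2g) = 15.7984² / (2 × 9.8) = 249.589 / 19.6 = 12.7341 m
h_max = 12.7341 m / 0.001 = 12730 mm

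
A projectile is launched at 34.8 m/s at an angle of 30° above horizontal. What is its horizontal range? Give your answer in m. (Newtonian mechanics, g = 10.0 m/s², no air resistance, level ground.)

R = v₀² × sin(2θ) / g = 34.8² × sin(2 × 30°) / 10.0 = 1211.04 × 0.866025 / 10.0 = 104.9 m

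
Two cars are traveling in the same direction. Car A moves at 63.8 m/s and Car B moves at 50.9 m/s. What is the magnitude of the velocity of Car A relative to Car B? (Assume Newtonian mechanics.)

v_rel = |v_A - v_B| = |63.8 - 50.9| = 12.9 m/s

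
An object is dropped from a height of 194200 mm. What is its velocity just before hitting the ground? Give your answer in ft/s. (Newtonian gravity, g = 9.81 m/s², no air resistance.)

h = 194200 mm × 0.001 = 194.2 m
v = √(2gh) = √(2 × 9.81 × 194.2) = 61.7268 m/s
v = 61.7268 m/s / 0.3048 = 202.5 ft/s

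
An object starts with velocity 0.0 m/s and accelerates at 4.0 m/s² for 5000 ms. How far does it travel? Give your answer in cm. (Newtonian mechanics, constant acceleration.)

t = 5000 ms × 0.001 = 5.0 s
d = v₀ × t + ½ × a × t² = 0.0 × 5.0 + 0.5 × 4.0 × 5.0² = 50.0 m
d = 50.0 m / 0.01 = 5000 cm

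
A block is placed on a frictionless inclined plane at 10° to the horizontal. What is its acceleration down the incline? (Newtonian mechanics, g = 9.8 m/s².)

a = g sin(θ) = 9.8 × sin(10°) = 9.8 × 0.1736 = 1.7 m/s²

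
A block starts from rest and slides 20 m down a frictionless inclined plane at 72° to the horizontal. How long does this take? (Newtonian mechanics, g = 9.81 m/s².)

a = g sin(θ) = 9.81 × sin(72°) = 9.3299 m/s²
t = √(2d/a) = √(2 × 20 / 9.3299) = 2.07 s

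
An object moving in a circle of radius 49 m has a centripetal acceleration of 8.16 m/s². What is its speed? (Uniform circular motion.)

v = √(a_c × r) = √(8.16 × 49) = 20.0 m/s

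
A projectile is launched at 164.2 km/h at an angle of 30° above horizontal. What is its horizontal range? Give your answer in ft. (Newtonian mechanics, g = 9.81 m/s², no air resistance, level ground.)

v₀ = 164.2 km/h × 0.2777777777777778 = 45.6111 m/s
R = v₀² × sin(2θ) / g = 45.6111² × sin(2 × 30°) / 9.81 = 2080.37 × 0.866025 / 9.81 = 183.655 m
R = 183.655 m / 0.3048 = 602.5 ft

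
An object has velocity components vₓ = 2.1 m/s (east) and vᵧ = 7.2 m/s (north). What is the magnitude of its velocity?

|v| = √(vₓ² + vᵧ²) = √(2.1² + 7.2²) = √(56.25) = 7.5 m/s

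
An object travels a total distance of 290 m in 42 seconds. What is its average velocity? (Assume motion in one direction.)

v_avg = Δd / Δt = 290 / 42 = 6.9 m/s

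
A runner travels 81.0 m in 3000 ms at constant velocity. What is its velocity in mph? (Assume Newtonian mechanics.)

t = 3000 ms × 0.001 = 3.0 s
v = d / t = 81.0 / 3.0 = 27.0 m/s
v = 27.0 m/s / 0.44704 = 60.4 mph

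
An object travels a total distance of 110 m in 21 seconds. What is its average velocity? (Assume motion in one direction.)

v_avg = Δd / Δt = 110 / 21 = 5.24 m/s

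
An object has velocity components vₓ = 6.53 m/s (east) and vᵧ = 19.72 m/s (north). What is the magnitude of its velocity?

|v| = √(vₓ² + vᵧ²) = √(6.53² + 19.72²) = √(431.5193) = 20.77 m/s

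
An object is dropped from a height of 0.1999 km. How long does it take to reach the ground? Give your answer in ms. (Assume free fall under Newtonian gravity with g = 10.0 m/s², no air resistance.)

h = 0.1999 km × 1000.0 = 199.9 m
t = √(2h/g) = √(2 × 199.9 / 10.0) = 6.32297 s
t = 6.32297 s / 0.001 = 6323 ms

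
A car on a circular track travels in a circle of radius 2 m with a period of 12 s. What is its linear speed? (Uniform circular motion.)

v = 2πr/T = 2π×2/12 = 1.05 m/s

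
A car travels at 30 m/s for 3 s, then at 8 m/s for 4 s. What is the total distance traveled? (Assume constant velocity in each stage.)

d₁ = v₁t₁ = 30 × 3 = 90 m
d₂ = v₂t₂ = 8 × 4 = 32 m
d_total = 90 + 32 = 122 m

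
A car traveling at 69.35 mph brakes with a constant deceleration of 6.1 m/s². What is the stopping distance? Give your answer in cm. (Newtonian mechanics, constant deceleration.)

v₀ = 69.35 mph × 0.44704 = 31.0022 m/s
d = v₀² / (2a) = 31.0022² / (2 × 6.1) = 961.136 / 12.2 = 78.7816 m
d = 78.7816 m / 0.01 = 7878 cm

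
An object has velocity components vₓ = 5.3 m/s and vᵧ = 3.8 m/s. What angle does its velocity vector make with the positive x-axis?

θ = arctan(vᵧ/vₓ) = arctan(3.8/5.3) = 35.64°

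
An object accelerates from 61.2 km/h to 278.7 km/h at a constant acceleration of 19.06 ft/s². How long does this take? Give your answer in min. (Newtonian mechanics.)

v₀ = 61.2 km/h × 0.2777777777777778 = 17.0 m/s
v = 278.7 km/h × 0.2777777777777778 = 77.4167 m/s
a = 19.06 ft/s² × 0.3048 = 5.80949 m/s²
t = (v - v₀) / a = (77.4167 - 17.0) / 5.80949 = 10.3997 s
t = 10.3997 s / 60.0 = 0.1733 min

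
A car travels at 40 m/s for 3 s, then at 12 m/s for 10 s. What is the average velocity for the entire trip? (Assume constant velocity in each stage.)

d₁ = v₁t₁ = 40 × 3 = 120 m
d₂ = v₂t₂ = 12 × 10 = 120 m
d_total = 240 m, t_total = 13 s
v_avg = d_total/t_total = 240/13 = 18.46 m/s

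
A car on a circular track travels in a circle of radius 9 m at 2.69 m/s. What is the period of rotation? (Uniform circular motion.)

T = 2πr/v = 2π×9/2.69 = 21.02 s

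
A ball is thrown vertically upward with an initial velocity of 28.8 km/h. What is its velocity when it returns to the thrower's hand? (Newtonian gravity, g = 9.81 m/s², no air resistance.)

By conservation of energy (no air resistance), the ball returns to the throw height with the same speed as launch, but directed downward.
|v_ground| = v₀ = 28.8 km/h
v_ground = 28.8 km/h (downward)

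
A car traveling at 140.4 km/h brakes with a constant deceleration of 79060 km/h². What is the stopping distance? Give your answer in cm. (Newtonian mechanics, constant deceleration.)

v₀ = 140.4 km/h × 0.2777777777777778 = 39.0 m/s
a = 79060 km/h² × 7.716049382716049e-05 = 6.10031 m/s²
d = v₀² / (2a) = 39.0² / (2 × 6.10031) = 1521.0 / 12.2006 = 124.666 m
d = 124.666 m / 0.01 = 12470 cm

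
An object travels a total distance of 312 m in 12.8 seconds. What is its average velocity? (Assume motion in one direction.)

v_avg = Δd / Δt = 312 / 12.8 = 24.38 m/s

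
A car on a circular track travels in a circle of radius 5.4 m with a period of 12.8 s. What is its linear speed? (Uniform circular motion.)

v = 2πr/T = 2π×5.4/12.8 = 2.65 m/s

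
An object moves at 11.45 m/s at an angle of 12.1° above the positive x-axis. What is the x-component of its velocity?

vₓ = v cos(θ) = 11.45 × cos(12.1°) = 11.2 m/s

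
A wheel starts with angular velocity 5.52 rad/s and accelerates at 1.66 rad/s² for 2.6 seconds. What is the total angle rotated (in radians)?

θ = ω₀t + ½αt² = 5.52×2.6 + ½×1.66×2.6² = 19.96 rad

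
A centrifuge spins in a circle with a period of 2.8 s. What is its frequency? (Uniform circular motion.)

f = 1/T = 1/2.8 = 0.3571 Hz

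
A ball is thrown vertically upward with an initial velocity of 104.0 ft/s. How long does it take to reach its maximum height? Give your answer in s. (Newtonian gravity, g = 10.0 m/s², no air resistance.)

v₀ = 104.0 ft/s × 0.3048 = 31.6992 m/s
t_up = v₀ / g = 31.6992 / 10.0 = 3.17 s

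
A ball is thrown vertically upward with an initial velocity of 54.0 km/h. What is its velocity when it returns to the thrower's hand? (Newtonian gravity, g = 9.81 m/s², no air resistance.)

By conservation of energy (no air resistance), the ball returns to the throw height with the same speed as launch, but directed downward.
|v_ground| = v₀ = 54.0 km/h
v_ground = 54.0 km/h (downward)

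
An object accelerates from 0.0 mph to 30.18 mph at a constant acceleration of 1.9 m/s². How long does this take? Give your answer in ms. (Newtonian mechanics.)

v₀ = 0.0 mph × 0.44704 = 0.0 m/s
v = 30.18 mph × 0.44704 = 13.4917 m/s
t = (v - v₀) / a = (13.4917 - 0.0) / 1.9 = 7.10089 s
t = 7.10089 s / 0.001 = 7101 ms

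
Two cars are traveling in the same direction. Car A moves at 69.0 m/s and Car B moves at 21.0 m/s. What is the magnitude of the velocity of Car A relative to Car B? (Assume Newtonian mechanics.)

v_rel = |v_A - v_B| = |69.0 - 21.0| = 48.0 m/s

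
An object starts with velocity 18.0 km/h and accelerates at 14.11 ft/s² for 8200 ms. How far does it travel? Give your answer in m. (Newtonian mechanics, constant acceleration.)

v₀ = 18.0 km/h × 0.2777777777777778 = 5.0 m/s
a = 14.11 ft/s² × 0.3048 = 4.30073 m/s²
t = 8200 ms × 0.001 = 8.2 s
d = v₀ × t + ½ × a × t² = 5.0 × 8.2 + 0.5 × 4.30073 × 8.2² = 185.6 m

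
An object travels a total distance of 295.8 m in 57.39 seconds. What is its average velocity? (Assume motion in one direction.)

v_avg = Δd / Δt = 295.8 / 57.39 = 5.15 m/s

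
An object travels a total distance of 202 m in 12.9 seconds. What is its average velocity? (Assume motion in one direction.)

v_avg = Δd / Δt = 202 / 12.9 = 15.66 m/s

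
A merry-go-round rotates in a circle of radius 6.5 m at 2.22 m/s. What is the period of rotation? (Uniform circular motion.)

T = 2πr/v = 2π×6.5/2.22 = 18.4 s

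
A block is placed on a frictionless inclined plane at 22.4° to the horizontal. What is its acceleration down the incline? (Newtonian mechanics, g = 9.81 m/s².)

a = g sin(θ) = 9.81 × sin(22.4°) = 9.81 × 0.3811 = 3.74 m/s²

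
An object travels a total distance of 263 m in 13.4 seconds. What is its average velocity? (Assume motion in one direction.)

v_avg = Δd / Δt = 263 / 13.4 = 19.63 m/s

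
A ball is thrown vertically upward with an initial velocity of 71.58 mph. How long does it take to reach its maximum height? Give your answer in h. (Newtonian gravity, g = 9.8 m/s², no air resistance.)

v₀ = 71.58 mph × 0.44704 = 31.9991 m/s
t_up = v₀ / g = 31.9991 / 9.8 = 3.26521 s
t_up = 3.26521 s / 3600.0 = 0.000907 h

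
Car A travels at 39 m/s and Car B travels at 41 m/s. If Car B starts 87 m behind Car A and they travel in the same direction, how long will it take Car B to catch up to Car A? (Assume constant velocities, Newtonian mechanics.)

Relative speed: v_rel = 41 - 39 = 2 m/s
Time to catch: t = d₀/v_rel = 87/2 = 43.5 s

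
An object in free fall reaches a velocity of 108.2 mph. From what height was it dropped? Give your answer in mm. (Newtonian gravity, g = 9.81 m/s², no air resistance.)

v = 108.2 mph × 0.44704 = 48.3697 m/s
h = v² / (2g) = 48.3697² / (2 × 9.81) = 119.247 m
h = 119.247 m / 0.001 = 119200 mm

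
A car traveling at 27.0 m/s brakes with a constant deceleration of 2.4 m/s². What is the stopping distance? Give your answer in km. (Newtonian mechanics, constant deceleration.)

d = v₀² / (2a) = 27.0² / (2 × 2.4) = 729.0 / 4.8 = 151.875 m
d = 151.875 m / 1000.0 = 0.1519 km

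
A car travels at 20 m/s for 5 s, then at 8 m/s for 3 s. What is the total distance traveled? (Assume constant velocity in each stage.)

d₁ = v₁t₁ = 20 × 5 = 100 m
d₂ = v₂t₂ = 8 × 3 = 24 m
d_total = 100 + 24 = 124 m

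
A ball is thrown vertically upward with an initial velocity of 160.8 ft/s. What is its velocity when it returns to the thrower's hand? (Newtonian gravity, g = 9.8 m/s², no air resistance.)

By conservation of energy (no air resistance), the ball returns to the throw height with the same speed as launch, but directed downward.
|v_ground| = v₀ = 160.8 ft/s
v_ground = 160.8 ft/s (downward)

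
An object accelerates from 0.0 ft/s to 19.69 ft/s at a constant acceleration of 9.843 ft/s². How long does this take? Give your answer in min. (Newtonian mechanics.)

v₀ = 0.0 ft/s × 0.3048 = 0.0 m/s
v = 19.69 ft/s × 0.3048 = 6.00151 m/s
a = 9.843 ft/s² × 0.3048 = 3.00015 m/s²
t = (v - v₀) / a = (6.00151 - 0.0) / 3.00015 = 2.0004 s
t = 2.0004 s / 60.0 = 0.03334 min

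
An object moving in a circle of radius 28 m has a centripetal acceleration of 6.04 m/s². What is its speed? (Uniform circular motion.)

v = √(a_c × r) = √(6.04 × 28) = 13.0 m/s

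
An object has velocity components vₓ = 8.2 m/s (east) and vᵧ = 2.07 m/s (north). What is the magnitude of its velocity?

|v| = √(vₓ² + vᵧ²) = √(8.2² + 2.07²) = √(71.5249) = 8.46 m/s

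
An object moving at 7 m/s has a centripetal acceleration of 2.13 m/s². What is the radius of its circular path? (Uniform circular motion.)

r = v²/a_c = 7²/2.13 = 23.0 m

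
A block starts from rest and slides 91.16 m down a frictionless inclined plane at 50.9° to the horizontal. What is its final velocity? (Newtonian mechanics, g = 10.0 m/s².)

a = g sin(θ) = 10.0 × sin(50.9°) = 7.76046 m/s²
v = √(2ad) = √(2 × 7.76046 × 91.16) = 37.61 m/s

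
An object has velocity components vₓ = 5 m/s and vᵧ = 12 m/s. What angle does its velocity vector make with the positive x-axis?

θ = arctan(vᵧ/vₓ) = arctan(12/5) = 67.38°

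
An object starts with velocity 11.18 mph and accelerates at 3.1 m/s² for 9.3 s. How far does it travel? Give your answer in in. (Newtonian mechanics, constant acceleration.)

v₀ = 11.18 mph × 0.44704 = 4.99791 m/s
d = v₀ × t + ½ × a × t² = 4.99791 × 9.3 + 0.5 × 3.1 × 9.3² = 180.54 m
d = 180.54 m / 0.0254 = 7108 in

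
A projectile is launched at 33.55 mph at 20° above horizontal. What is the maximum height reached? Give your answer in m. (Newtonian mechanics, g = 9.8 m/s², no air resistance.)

v₀ = 33.55 mph × 0.44704 = 14.9982 m/s
H = v₀² × sin²(θ) / (2g) = 14.9982² × sin(20°)² / (2 × 9.8) = 224.946 × 0.116978 / 19.6 = 1.343 m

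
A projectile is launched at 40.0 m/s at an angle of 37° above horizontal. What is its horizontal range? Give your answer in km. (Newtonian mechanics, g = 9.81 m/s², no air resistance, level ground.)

R = v₀² × sin(2θ) / g = 40.0² × sin(2 × 37°) / 9.81 = 1600.0 × 0.961262 / 9.81 = 156.781 m
R = 156.781 m / 1000.0 = 0.1568 km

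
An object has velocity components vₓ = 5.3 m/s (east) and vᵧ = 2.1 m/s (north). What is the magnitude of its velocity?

|v| = √(vₓ² + vᵧ²) = √(5.3² + 2.1²) = √(32.5) = 5.7 m/s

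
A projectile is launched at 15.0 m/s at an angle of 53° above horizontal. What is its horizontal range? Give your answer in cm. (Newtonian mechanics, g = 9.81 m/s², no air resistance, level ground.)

R = v₀² × sin(2θ) / g = 15.0² × sin(2 × 53°) / 9.81 = 225.0 × 0.961262 / 9.81 = 22.0473 m
R = 22.0473 m / 0.01 = 2205 cm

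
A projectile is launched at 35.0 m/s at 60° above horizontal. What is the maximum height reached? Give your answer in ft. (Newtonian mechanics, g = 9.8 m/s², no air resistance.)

H = v₀² × sin²(θ) / (2g) = 35.0² × sin(60°)² / (2 × 9.8) = 1225.0 × 0.75 / 19.6 = 46.875 m
H = 46.875 m / 0.3048 = 153.8 ft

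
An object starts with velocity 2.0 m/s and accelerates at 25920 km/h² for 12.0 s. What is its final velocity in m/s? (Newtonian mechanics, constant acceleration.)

a = 25920 km/h² × 7.716049382716049e-05 = 2.0 m/s²
v = v₀ + a × t = 2.0 + 2.0 × 12.0 = 26.0 m/s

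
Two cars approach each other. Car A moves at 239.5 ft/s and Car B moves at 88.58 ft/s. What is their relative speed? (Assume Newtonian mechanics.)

v_rel = v_A + v_B = 239.5 + 88.58 = 328.08 ft/s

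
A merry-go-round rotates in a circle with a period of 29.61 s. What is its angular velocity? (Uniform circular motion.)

ω = 2π/T = 2π/29.61 = 0.2122 rad/s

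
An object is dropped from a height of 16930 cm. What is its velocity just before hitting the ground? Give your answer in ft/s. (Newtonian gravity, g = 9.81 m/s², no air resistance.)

h = 16930 cm × 0.01 = 169.3 m
v = √(2gh) = √(2 × 9.81 × 169.3) = 57.6339 m/s
v = 57.6339 m/s / 0.3048 = 189.1 ft/s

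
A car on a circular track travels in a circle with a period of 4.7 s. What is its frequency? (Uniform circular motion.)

f = 1/T = 1/4.7 = 0.2128 Hz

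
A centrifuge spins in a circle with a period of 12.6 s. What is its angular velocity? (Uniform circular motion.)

ω = 2π/T = 2π/12.6 = 0.4987 rad/s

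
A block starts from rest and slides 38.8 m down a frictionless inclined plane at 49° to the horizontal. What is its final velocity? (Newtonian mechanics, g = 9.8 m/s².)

a = g sin(θ) = 9.8 × sin(49°) = 7.3962 m/s²
v = √(2ad) = √(2 × 7.3962 × 38.8) = 23.96 m/s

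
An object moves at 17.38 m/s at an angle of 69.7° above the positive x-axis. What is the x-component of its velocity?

vₓ = v cos(θ) = 17.38 × cos(69.7°) = 6.03 m/s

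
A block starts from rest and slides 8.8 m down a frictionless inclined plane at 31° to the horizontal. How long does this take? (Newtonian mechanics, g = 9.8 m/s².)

a = g sin(θ) = 9.8 × sin(31°) = 5.0474 m/s²
t = √(2d/a) = √(2 × 8.8 / 5.0474) = 1.87 s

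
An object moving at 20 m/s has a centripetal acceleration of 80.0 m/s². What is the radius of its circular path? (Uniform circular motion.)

r = v²/a_c = 20²/80.0 = 5.0 m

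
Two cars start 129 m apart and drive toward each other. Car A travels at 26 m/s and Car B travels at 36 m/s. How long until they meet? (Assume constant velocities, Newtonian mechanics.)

Combined speed: v_combined = 26 + 36 = 62 m/s
Time to meet: t = d/v_combined = 129/62 = 2.08 s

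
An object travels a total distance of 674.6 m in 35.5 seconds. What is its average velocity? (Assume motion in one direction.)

v_avg = Δd / Δt = 674.6 / 35.5 = 19.0 m/s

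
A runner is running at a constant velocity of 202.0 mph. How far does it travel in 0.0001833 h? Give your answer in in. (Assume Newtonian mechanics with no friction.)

v = 202.0 mph × 0.44704 = 90.3021 m/s
t = 0.0001833 h × 3600.0 = 0.65988 s
d = v × t = 90.3021 × 0.65988 = 59.5885 m
d = 59.5885 m / 0.0254 = 2346 in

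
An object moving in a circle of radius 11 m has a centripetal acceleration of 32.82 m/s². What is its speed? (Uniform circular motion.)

v = √(a_c × r) = √(32.82 × 11) = 19.0 m/s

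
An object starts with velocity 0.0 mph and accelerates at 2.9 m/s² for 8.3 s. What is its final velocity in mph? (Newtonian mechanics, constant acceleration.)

v₀ = 0.0 mph × 0.44704 = 0.0 m/s
v = v₀ + a × t = 0.0 + 2.9 × 8.3 = 24.07 m/s
v = 24.07 m/s / 0.44704 = 53.84 mph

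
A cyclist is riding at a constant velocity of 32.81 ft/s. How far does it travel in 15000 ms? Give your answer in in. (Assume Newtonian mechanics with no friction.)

v = 32.81 ft/s × 0.3048 = 10.0005 m/s
t = 15000 ms × 0.001 = 15.0 s
d = v × t = 10.0005 × 15.0 = 150.008 m
d = 150.008 m / 0.0254 = 5906 in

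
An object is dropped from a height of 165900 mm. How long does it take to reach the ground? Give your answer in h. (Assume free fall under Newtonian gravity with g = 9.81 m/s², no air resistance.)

h = 165900 mm × 0.001 = 165.9 m
t = √(2h/g) = √(2 × 165.9 / 9.81) = 5.81572 s
t = 5.81572 s / 3600.0 = 0.001615 h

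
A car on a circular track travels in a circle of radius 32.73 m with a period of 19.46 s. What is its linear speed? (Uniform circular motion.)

v = 2πr/T = 2π×32.73/19.46 = 10.57 m/s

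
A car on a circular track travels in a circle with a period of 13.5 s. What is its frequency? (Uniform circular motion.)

f = 1/T = 1/13.5 = 0.0741 Hz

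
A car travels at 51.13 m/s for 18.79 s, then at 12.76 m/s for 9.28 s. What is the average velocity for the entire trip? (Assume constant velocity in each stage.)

d₁ = v₁t₁ = 51.13 × 18.79 = 960.7327 m
d₂ = v₂t₂ = 12.76 × 9.28 = 118.4128 m
d_total = 1079.1455 m, t_total = 28.07 s
v_avg = d_total/t_total = 1079.1455/28.07 = 38.44 m/s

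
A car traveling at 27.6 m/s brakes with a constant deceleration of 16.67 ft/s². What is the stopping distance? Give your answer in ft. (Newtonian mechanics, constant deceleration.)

a = 16.67 ft/s² × 0.3048 = 5.08102 m/s²
d = v₀² / (2a) = 27.6² / (2 × 5.08102) = 761.76 / 10.162 = 74.9616 m
d = 74.9616 m / 0.3048 = 245.9 ft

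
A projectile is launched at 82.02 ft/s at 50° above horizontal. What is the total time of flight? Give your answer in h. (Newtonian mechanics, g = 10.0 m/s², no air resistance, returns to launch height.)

v₀ = 82.02 ft/s × 0.3048 = 24.9997 m/s
T = 2 × v₀ × sin(θ) / g = 2 × 24.9997 × sin(50°) / 10.0 = 2 × 24.9997 × 0.766044 / 10.0 = 3.83017 s
T = 3.83017 s / 3600.0 = 0.001064 h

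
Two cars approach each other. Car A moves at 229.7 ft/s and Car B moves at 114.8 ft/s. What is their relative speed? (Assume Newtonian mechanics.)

v_rel = v_A + v_B = 229.7 + 114.8 = 344.5 ft/s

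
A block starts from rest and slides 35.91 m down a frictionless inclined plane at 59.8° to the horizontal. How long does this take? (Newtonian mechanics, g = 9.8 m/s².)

a = g sin(θ) = 9.8 × sin(59.8°) = 8.4699 m/s²
t = √(2d/a) = √(2 × 35.91 / 8.4699) = 2.91 s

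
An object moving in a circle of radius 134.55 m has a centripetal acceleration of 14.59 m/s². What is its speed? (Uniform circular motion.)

v = √(a_c × r) = √(14.59 × 134.55) = 44.31 m/s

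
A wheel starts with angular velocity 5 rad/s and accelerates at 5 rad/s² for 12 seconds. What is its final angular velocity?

ω = ω₀ + αt = 5 + 5 × 12 = 65 rad/s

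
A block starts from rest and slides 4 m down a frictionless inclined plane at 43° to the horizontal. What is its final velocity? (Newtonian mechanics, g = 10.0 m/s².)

a = g sin(θ) = 10.0 × sin(43°) = 6.82 m/s²
v = √(2ad) = √(2 × 6.82 × 4) = 7.39 m/s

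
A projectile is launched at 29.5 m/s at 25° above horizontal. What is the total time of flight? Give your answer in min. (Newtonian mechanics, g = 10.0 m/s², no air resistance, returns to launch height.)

T = 2 × v₀ × sin(θ) / g = 2 × 29.5 × sin(25°) / 10.0 = 2 × 29.5 × 0.422618 / 10.0 = 2.49345 s
T = 2.49345 s / 60.0 = 0.04156 min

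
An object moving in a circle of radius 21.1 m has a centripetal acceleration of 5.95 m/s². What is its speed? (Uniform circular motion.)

v = √(a_c × r) = √(5.95 × 21.1) = 11.2 m/s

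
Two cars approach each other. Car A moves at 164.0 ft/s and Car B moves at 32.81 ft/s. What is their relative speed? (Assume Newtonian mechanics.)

v_rel = v_A + v_B = 164.0 + 32.81 = 196.81 ft/s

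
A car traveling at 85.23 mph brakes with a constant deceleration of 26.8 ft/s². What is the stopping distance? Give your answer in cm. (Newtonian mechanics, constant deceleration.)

v₀ = 85.23 mph × 0.44704 = 38.1012 m/s
a = 26.8 ft/s² × 0.3048 = 8.16864 m/s²
d = v₀² / (2a) = 38.1012² / (2 × 8.16864) = 1451.7 / 16.3373 = 88.858 m
d = 88.858 m / 0.01 = 8886 cm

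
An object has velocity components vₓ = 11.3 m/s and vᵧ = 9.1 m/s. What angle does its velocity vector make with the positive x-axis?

θ = arctan(vᵧ/vₓ) = arctan(9.1/11.3) = 38.84°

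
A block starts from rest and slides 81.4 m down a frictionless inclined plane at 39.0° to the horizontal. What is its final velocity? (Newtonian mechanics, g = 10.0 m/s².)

a = g sin(θ) = 10.0 × sin(39.0°) = 6.2932 m/s²
v = √(2ad) = √(2 × 6.2932 × 81.4) = 32.01 m/s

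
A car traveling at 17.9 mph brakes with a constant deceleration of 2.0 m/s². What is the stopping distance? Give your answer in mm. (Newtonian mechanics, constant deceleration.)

v₀ = 17.9 mph × 0.44704 = 8.00202 m/s
d = v₀² / (2a) = 8.00202² / (2 × 2.0) = 64.0323 / 4.0 = 16.0081 m
d = 16.0081 m / 0.001 = 16010 mm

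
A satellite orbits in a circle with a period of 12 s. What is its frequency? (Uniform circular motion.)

f = 1/T = 1/12 = 0.0833 Hz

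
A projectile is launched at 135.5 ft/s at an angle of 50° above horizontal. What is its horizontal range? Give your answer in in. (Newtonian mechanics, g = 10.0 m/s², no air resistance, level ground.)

v₀ = 135.5 ft/s × 0.3048 = 41.3004 m/s
R = v₀² × sin(2θ) / g = 41.3004² × sin(2 × 50°) / 10.0 = 1705.72 × 0.984808 / 10.0 = 167.981 m
R = 167.981 m / 0.0254 = 6613 in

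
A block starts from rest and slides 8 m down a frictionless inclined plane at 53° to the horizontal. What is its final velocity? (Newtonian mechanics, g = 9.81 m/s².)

a = g sin(θ) = 9.81 × sin(53°) = 7.8346 m/s²
v = √(2ad) = √(2 × 7.8346 × 8) = 11.2 m/s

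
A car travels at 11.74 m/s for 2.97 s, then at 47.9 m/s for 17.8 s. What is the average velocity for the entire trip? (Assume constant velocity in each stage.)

d₁ = v₁t₁ = 11.74 × 2.97 = 34.8678 m
d₂ = v₂t₂ = 47.9 × 17.8 = 852.62 m
d_total = 887.4878 m, t_total = 20.77 s
v_avg = d_total/t_total = 887.4878/20.77 = 42.73 m/s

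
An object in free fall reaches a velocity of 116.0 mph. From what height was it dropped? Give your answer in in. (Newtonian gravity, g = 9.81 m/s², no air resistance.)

v = 116.0 mph × 0.44704 = 51.8566 m/s
h = v² / (2g) = 51.8566² / (2 × 9.81) = 137.059 m
h = 137.059 m / 0.0254 = 5396 in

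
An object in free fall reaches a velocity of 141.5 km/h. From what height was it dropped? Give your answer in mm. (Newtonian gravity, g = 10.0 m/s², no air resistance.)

v = 141.5 km/h × 0.2777777777777778 = 39.3056 m/s
h = v² / (2g) = 39.3056² / (2 × 10.0) = 77.2465 m
h = 77.2465 m / 0.001 = 77250 mm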